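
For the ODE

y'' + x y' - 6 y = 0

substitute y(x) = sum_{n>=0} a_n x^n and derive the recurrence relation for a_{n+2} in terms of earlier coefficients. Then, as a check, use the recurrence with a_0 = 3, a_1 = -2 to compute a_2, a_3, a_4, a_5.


Substitute y = sum_n a_n x^n.
y''(x) has coefficient (n+2)(n+1) a_{n+2} at x^n;
x y'(x) has coefficient n a_n at x^n (shift);
-6 y(x) has coefficient -6 a_n at x^n.
Matching x^n: (n+2)(n+1) a_{n+2} + (n - 6) a_n = 0.
Thus a_{n+2} = (-n + 6) / ((n+1)(n+2)) * a_n.

Check with a_0 = 3, a_1 = -2 (apply the recurrence for n = 0, 1, 2, 3): a_0 = 3, a_1 = -2, a_2 = 9, a_3 = -5/3, a_4 = 3, a_5 = -1/4.

a_(n+2) = (-n + 6) / ((n+1)(n+2)) * a_n; check: a_0 = 3, a_1 = -2, a_2 = 9, a_3 = -5/3, a_4 = 3, a_5 = -1/4


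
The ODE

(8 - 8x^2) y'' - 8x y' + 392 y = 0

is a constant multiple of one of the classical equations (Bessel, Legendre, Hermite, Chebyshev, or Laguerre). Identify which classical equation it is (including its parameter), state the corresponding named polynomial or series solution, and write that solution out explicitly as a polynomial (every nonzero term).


All three coefficients share the factor 8; dividing through by 8 gives  (1 - x^2) y'' - x y' + 49 y = 0.
This matches the Chebyshev equation (1 - x^2) y'' - x y' + n^2 y = 0 (note the -x y' term, not -2x y') with n^2 = 49, so n = 7; the polynomial solution is T_7(x).
With y = sum_k a_k x^k, matching x^k gives (k+2)(k+1) a_{k+2} = (k^2 - n^2) a_k = (k - 7)(k + 7) a_k. The right side vanishes at k = 7, so the series with the parity of 7 terminates at degree 7.
Standard normalization: leading coefficient of T_n is 2^(n-1), so a_7 = 2^6 = 64. Work downward with a_k = (k+1)(k+2) a_{k+2} / ((k - 7)(k + 7)):
  a_5 = (6)(7)(64) / ((5 - 7)(5 + 7)) = 2688/(-24) = -112
  a_3 = (4)(5)(-112) / ((3 - 7)(3 + 7)) = -2240/(-40) = 56
  a_1 = (2)(3)(56) / ((1 - 7)(1 + 7)) = 336/(-48) = -7
Hence T_7(x) = 64 x^7 - 112 x^5 + 56 x^3 - 7 x.

T_7(x); series = 64 x^7 - 112 x^5 + 56 x^3 - 7 x


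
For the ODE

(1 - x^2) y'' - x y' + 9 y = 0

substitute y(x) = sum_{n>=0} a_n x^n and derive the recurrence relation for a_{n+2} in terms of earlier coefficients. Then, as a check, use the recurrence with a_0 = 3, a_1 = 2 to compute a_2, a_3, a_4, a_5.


Substitute y = sum_n a_n x^n.
(1 - 1 x^2) y'' contributes (n+2)(n+1) a_{n+2} - n(n-1) a_n at x^n.
-x y'(x) contributes -n a_n at x^n.
9 y(x) contributes 9 a_n at x^n.
Matching x^n: (n+2)(n+1) a_{n+2} + (-n(n-1) - n + 9) a_n = 0.
Thus a_{n+2} = (n(n-1) + n - 9) / ((n+1)(n+2)) * a_n.

Check with a_0 = 3, a_1 = 2 (apply the recurrence for n = 0, 1, 2, 3): a_0 = 3, a_1 = 2, a_2 = -27/2, a_3 = -8/3, a_4 = 45/8, a_5 = 0.

a_(n+2) = (n(n-1) + n - 9) / ((n+1)(n+2)) * a_n; check: a_0 = 3, a_1 = 2, a_2 = -27/2, a_3 = -8/3, a_4 = 45/8, a_5 = 0


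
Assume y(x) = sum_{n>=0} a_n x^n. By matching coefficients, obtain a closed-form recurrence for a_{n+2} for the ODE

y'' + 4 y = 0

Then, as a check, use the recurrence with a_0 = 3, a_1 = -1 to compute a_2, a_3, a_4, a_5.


Substitute y = sum_n a_n x^n into y'' + (const) y = 0.
y''(x) = sum_{n>=0} (n+2)(n+1) a_{n+2} x^n.
The ODE becomes sum_n [(n+2)(n+1) a_{n+2} + 4 a_n] x^n = 0.
Setting each coefficient to zero gives the recurrence:
  (n+2)(n+1) a_{n+2} + 4 a_n = 0,
  a_{n+2} = -4 / ((n+1)(n+2)) a_n.

Check with a_0 = 3, a_1 = -1 (apply the recurrence for n = 0, 1, 2, 3): a_0 = 3, a_1 = -1, a_2 = -6, a_3 = 2/3, a_4 = 2, a_5 = -2/15.

a_{n+2} = -4/((n+1)(n+2)) * a_n; check: a_0 = 3, a_1 = -1, a_2 = -6, a_3 = 2/3, a_4 = 2, a_5 = -2/15


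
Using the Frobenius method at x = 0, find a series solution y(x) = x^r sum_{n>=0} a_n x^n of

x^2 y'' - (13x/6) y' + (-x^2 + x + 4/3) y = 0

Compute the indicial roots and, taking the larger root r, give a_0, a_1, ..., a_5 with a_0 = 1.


Write in Frobenius form y'' + (p(x)/x) y' + (q(x)/x^2) y = 0:
  p(x) = -13/6,  q(x) = -x^2 + x + 4/3.
Indicial equation: r(r-1) + (-13/6) r + (4/3) = 0 -> roots r_1 = 8/3, r_2 = 1/2.
Take r = r_1 = 8/3. Let y(x) = x^r sum_{n>=0} a_n x^n with a_0 = 1.
Substitute y = x^r sum a_n x^n and match x^{r+n}. The recurrence is
  D(n) a_n + 1 a_{n-1} - 1 a_{n-2} = 0,  where D(n) = (r+n)(r+n-1) + (-13/6)(r+n) + (4/3).
  a_n = [-1 a_{n-1} + 1 a_{n-2}] / D(n).
Since the indicial polynomial factors as (r - r_1)(r - r_2), D(n) = (r_1 + n - r_1)(r_1 + n - r_2) = n(n + 13/6).
Evaluating step by step (a_0 = 1):
  n = 1: D(1) = 1(1 + 13/6) = 19/6; numerator = -1(1) = -1; a_1 = (-1)/(19/6) = -6/19
  n = 2: D(2) = 2(2 + 13/6) = 25/3; numerator = -1(-6/19) + 1(1) = 25/19; a_2 = (25/19)/(25/3) = 3/19
  n = 3: D(3) = 3(3 + 13/6) = 31/2; numerator = -1(3/19) + 1(-6/19) = -9/19; a_3 = (-9/19)/(31/2) = -18/589
  n = 4: D(4) = 4(4 + 13/6) = 74/3; numerator = -1(-18/589) + 1(3/19) = 111/589; a_4 = (111/589)/(74/3) = 9/1178
  n = 5: D(5) = 5(5 + 13/6) = 215/6; numerator = -1(9/1178) + 1(-18/589) = -45/1178; a_5 = (-45/1178)/(215/6) = -27/25327

r = 8/3; a_0 = 1; a_1 = -6/19; a_2 = 3/19; a_3 = -18/589; a_4 = 9/1178; a_5 = -27/25327


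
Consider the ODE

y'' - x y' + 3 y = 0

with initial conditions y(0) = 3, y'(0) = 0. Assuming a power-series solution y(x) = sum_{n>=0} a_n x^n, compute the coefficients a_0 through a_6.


Ansatz: y(x) = sum_{n>=0} a_n x^n, so y'(x) = sum_{n>=1} n a_n x^(n-1) and y''(x) = sum_{n>=2} n(n-1) a_n x^(n-2).
Substitute into P(x) y'' + Q(x) y' + R(x) y = 0 with P(x) = 1, Q(x) = -x, R(x) = 3, and match powers of x.
Initial conditions: a_0 = 3, a_1 = 0.
Setting the coefficient of each power of x to zero and solving order by order (substituting the coefficients already found):
  x^0: 2 a_2 + 3 a_0 = 0  ->  2 a_2 = -3 a_0 = -9  ->  a_2 = -9/2
  x^1: 6 a_3 + 2 a_1 = 0  ->  6 a_3 = -2 a_1 = 0  ->  a_3 = 0
  x^2: 12 a_4 + a_2 = 0  ->  12 a_4 = -a_2 = 9/2  ->  a_4 = 3/8
  x^3: 20 a_5 = 0  ->  a_5 = 0
  x^4: 30 a_6 - a_4 = 0  ->  30 a_6 = a_4 = 3/8  ->  a_6 = 1/80
Truncated series: y(x) = 3 - (9/2) x^2 + (3/8) x^4 + (1/80) x^6 + O(x^7).

a_0 = 3; a_1 = 0; a_2 = -9/2; a_3 = 0; a_4 = 3/8; a_5 = 0; a_6 = 1/80


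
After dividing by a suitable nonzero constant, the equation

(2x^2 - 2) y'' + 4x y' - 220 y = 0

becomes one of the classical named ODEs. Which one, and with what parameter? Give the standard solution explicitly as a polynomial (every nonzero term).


All three coefficients share the factor -2; dividing through by -2 gives  (1 - x^2) y'' - 2x y' + 110 y = 0.
This matches the Legendre equation (1 - x^2) y'' - 2x y' + n(n+1) y = 0 (note the -2x y' term) with n(n+1) = 110, so n = 10; the polynomial solution is P_10(x).
With y = sum_k a_k x^k, matching x^k gives (k+2)(k+1) a_{k+2} = [k(k+1) - n(n+1)] a_k = (k - 10)(k + 11) a_k. The right side vanishes at k = 10, so the series with the parity of 10 terminates at degree 10.
Standard normalization (P_n(1) = 1): leading coefficient (2n)!/(2^n (n!)^2) = 2432902008176640000/(1024*13168189440000) = 46189/256, so a_10 = 46189/256. Work downward with a_k = (k+1)(k+2) a_{k+2} / ((k - 10)(k + 11)):
  a_8 = (9)(10)(46189/256) / ((8 - 10)(8 + 11)) = (2078505/128)/(-38) = -109395/256
  a_6 = (7)(8)(-109395/256) / ((6 - 10)(6 + 11)) = (-765765/32)/(-68) = 45045/128
  a_4 = (5)(6)(45045/128) / ((4 - 10)(4 + 11)) = (675675/64)/(-90) = -15015/128
  a_2 = (3)(4)(-15015/128) / ((2 - 10)(2 + 11)) = (-45045/32)/(-104) = 3465/256
  a_0 = (1)(2)(3465/256) / ((0 - 10)(0 + 11)) = (3465/128)/(-110) = -63/256
Hence P_10(x) = 46189 x^10/256 - 109395 x^8/256 + 45045 x^6/128 - 15015 x^4/128 + 3465 x^2/256 - 63/256.

P_10(x); series = 46189 x^10/256 - 109395 x^8/256 + 45045 x^6/128 - 15015 x^4/128 + 3465 x^2/256 - 63/256


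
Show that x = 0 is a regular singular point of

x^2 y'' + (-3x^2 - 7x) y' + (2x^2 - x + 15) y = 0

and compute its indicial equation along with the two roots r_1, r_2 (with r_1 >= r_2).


Divide by x^2 to reach normal form y'' + P_1(x) y' + P_2(x) y = 0 with P_1(x) = -3 - 7/x and P_2(x) = 2 - 1/x + 15/x^2.
x = 0 is a singular point because the y'-coefficient -3 - 7/x has a pole at x = 0 and the y-coefficient 2 - 1/x + 15/x^2 has a pole at x = 0.
It is a regular singular point because x P_1(x) = p(x) = -3x - 7 and x^2 P_2(x) = q(x) = 2x^2 - x + 15 are polynomials, hence analytic at x = 0.
p(0) = -7,  q(0) = 15.
Indicial equation: r(r-1) + p(0) r + q(0) = 0, i.e. r^2 + (p(0) - 1) r + q(0) = 0, i.e. r^2 - 8 r + 15 = 0.
Discriminant: (-8)^2 - 4(15) = 4, so r = (8 ± 2)/2.
Solving: r_1 = 5, r_2 = 3.

indicial: r^2 - 8 r + 15 = 0; roots r_1 = 5, r_2 = 3


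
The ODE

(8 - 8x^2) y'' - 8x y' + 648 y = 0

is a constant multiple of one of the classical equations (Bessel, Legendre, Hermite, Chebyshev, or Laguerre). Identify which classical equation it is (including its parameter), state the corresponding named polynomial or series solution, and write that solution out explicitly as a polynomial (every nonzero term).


All three coefficients share the factor 8; dividing through by 8 gives  (1 - x^2) y'' - x y' + 81 y = 0.
This matches the Chebyshev equation (1 - x^2) y'' - x y' + n^2 y = 0 (note the -x y' term, not -2x y') with n^2 = 81, so n = 9; the polynomial solution is T_9(x).
With y = sum_k a_k x^k, matching x^k gives (k+2)(k+1) a_{k+2} = (k^2 - n^2) a_k = (k - 9)(k + 9) a_k. The right side vanishes at k = 9, so the series with the parity of 9 terminates at degree 9.
Standard normalization: leading coefficient of T_n is 2^(n-1), so a_9 = 2^8 = 256. Work downward with a_k = (k+1)(k+2) a_{k+2} / ((k - 9)(k + 9)):
  a_7 = (8)(9)(256) / ((7 - 9)(7 + 9)) = 18432/(-32) = -576
  a_5 = (6)(7)(-576) / ((5 - 9)(5 + 9)) = -24192/(-56) = 432
  a_3 = (4)(5)(432) / ((3 - 9)(3 + 9)) = 8640/(-72) = -120
  a_1 = (2)(3)(-120) / ((1 - 9)(1 + 9)) = -720/(-80) = 9
Hence T_9(x) = 256 x^9 - 576 x^7 + 432 x^5 - 120 x^3 + 9 x.

T_9(x); series = 256 x^9 - 576 x^7 + 432 x^5 - 120 x^3 + 9 x


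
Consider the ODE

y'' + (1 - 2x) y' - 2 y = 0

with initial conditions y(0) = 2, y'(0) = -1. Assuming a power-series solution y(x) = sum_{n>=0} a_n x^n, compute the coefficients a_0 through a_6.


Ansatz: y(x) = sum_{n>=0} a_n x^n, so y'(x) = sum_{n>=1} n a_n x^(n-1) and y''(x) = sum_{n>=2} n(n-1) a_n x^(n-2).
Substitute into P(x) y'' + Q(x) y' + R(x) y = 0 with P(x) = 1, Q(x) = 1 - 2x, R(x) = -2, and match powers of x.
Initial conditions: a_0 = 2, a_1 = -1.
Setting the coefficient of each power of x to zero and solving order by order (substituting the coefficients already found):
  x^0: 2 a_2 + a_1 - 2 a_0 = 0  ->  2 a_2 = -a_1 + 2 a_0 = 5  ->  a_2 = 5/2
  x^1: 6 a_3 + 2 a_2 - 4 a_1 = 0  ->  6 a_3 = -2 a_2 + 4 a_1 = -9  ->  a_3 = -3/2
  x^2: 12 a_4 + 3 a_3 - 6 a_2 = 0  ->  12 a_4 = -3 a_3 + 6 a_2 = 39/2  ->  a_4 = 13/8
  x^3: 20 a_5 + 4 a_4 - 8 a_3 = 0  ->  20 a_5 = -4 a_4 + 8 a_3 = -37/2  ->  a_5 = -37/40
  x^4: 30 a_6 + 5 a_5 - 10 a_4 = 0  ->  30 a_6 = -5 a_5 + 10 a_4 = 167/8  ->  a_6 = 167/240
Truncated series: y(x) = 2 - x + (5/2) x^2 - (3/2) x^3 + (13/8) x^4 - (37/40) x^5 + (167/240) x^6 + O(x^7).

a_0 = 2; a_1 = -1; a_2 = 5/2; a_3 = -3/2; a_4 = 13/8; a_5 = -37/40; a_6 = 167/240


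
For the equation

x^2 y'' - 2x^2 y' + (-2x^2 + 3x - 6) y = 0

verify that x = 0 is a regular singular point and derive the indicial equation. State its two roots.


Divide by x^2 to reach normal form y'' + P_1(x) y' + P_2(x) y = 0 with P_1(x) = -2 and P_2(x) = -2 + 3/x - 6/x^2.
x = 0 is a singular point because the y-coefficient -2 + 3/x - 6/x^2 has a pole at x = 0.
It is a regular singular point because x P_1(x) = p(x) = -2x and x^2 P_2(x) = q(x) = -2x^2 + 3x - 6 are polynomials, hence analytic at x = 0.
p(0) = 0,  q(0) = -6.
Indicial equation: r(r-1) + p(0) r + q(0) = 0, i.e. r^2 + (p(0) - 1) r + q(0) = 0, i.e. r^2 - 1 r - 6 = 0.
Discriminant: (-1)^2 - 4(-6) = 25, so r = (1 ± 5)/2.
Solving: r_1 = 3, r_2 = -2.

indicial: r^2 - 1 r - 6 = 0; roots r_1 = 3, r_2 = -2


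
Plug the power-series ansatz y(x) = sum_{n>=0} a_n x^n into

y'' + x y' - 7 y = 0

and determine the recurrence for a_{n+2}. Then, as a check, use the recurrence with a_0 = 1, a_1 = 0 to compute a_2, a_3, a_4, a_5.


Substitute y = sum_n a_n x^n.
y''(x) has coefficient (n+2)(n+1) a_{n+2} at x^n;
x y'(x) has coefficient n a_n at x^n (shift);
-7 y(x) has coefficient -7 a_n at x^n.
Matching x^n: (n+2)(n+1) a_{n+2} + (n - 7) a_n = 0.
Thus a_{n+2} = (-n + 7) / ((n+1)(n+2)) * a_n.

Check with a_0 = 1, a_1 = 0 (apply the recurrence for n = 0, 1, 2, 3): a_0 = 1, a_1 = 0, a_2 = 7/2, a_3 = 0, a_4 = 35/24, a_5 = 0.

a_(n+2) = (-n + 7) / ((n+1)(n+2)) * a_n; check: a_0 = 1, a_1 = 0, a_2 = 7/2, a_3 = 0, a_4 = 35/24, a_5 = 0


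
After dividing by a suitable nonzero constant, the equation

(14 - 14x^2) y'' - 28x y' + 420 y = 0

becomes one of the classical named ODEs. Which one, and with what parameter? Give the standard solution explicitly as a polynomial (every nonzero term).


All three coefficients share the factor 14; dividing through by 14 gives  (1 - x^2) y'' - 2x y' + 30 y = 0.
This matches the Legendre equation (1 - x^2) y'' - 2x y' + n(n+1) y = 0 (note the -2x y' term) with n(n+1) = 30, so n = 5; the polynomial solution is P_5(x).
With y = sum_k a_k x^k, matching x^k gives (k+2)(k+1) a_{k+2} = [k(k+1) - n(n+1)] a_k = (k - 5)(k + 6) a_k. The right side vanishes at k = 5, so the series with the parity of 5 terminates at degree 5.
Standard normalization (P_n(1) = 1): leading coefficient (2n)!/(2^n (n!)^2) = 3628800/(32*14400) = 63/8, so a_5 = 63/8. Work downward with a_k = (k+1)(k+2) a_{k+2} / ((k - 5)(k + 6)):
  a_3 = (4)(5)(63/8) / ((3 - 5)(3 + 6)) = (315/2)/(-18) = -35/4
  a_1 = (2)(3)(-35/4) / ((1 - 5)(1 + 6)) = (-105/2)/(-28) = 15/8
Hence P_5(x) = 63 x^5/8 - 35 x^3/4 + 15 x/8.

P_5(x); series = 63 x^5/8 - 35 x^3/4 + 15 x/8


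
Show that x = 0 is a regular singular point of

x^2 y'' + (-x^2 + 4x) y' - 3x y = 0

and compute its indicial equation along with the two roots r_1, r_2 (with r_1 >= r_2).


Divide by x^2 to reach normal form y'' + P_1(x) y' + P_2(x) y = 0 with P_1(x) = -1 + 4/x and P_2(x) = -3/x.
x = 0 is a singular point because the y'-coefficient -1 + 4/x has a pole at x = 0 and the y-coefficient -3/x has a pole at x = 0.
It is a regular singular point because x P_1(x) = p(x) = 4 - x and x^2 P_2(x) = q(x) = -3x are polynomials, hence analytic at x = 0.
p(0) = 4,  q(0) = 0.
Indicial equation: r(r-1) + p(0) r + q(0) = 0, i.e. r^2 + (p(0) - 1) r + q(0) = 0, i.e. r^2 + 3 r = 0.
Discriminant: (3)^2 - 4(0) = 9, so r = (-3 ± 3)/2.
Solving: r_1 = 0, r_2 = -3.

indicial: r^2 + 3 r = 0; roots r_1 = 0, r_2 = -3


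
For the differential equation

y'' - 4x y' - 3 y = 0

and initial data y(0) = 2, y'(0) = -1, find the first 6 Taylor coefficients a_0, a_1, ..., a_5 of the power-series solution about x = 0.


Ansatz: y(x) = sum_{n>=0} a_n x^n, so y'(x) = sum_{n>=1} n a_n x^(n-1) and y''(x) = sum_{n>=2} n(n-1) a_n x^(n-2).
Substitute into P(x) y'' + Q(x) y' + R(x) y = 0 with P(x) = 1, Q(x) = -4x, R(x) = -3, and match powers of x.
Initial conditions: a_0 = 2, a_1 = -1.
Setting the coefficient of each power of x to zero and solving order by order (substituting the coefficients already found):
  x^0: 2 a_2 - 3 a_0 = 0  ->  2 a_2 = 3 a_0 = 6  ->  a_2 = 3
  x^1: 6 a_3 - 7 a_1 = 0  ->  6 a_3 = 7 a_1 = -7  ->  a_3 = -7/6
  x^2: 12 a_4 - 11 a_2 = 0  ->  12 a_4 = 11 a_2 = 33  ->  a_4 = 11/4
  x^3: 20 a_5 - 15 a_3 = 0  ->  20 a_5 = 15 a_3 = -35/2  ->  a_5 = -7/8
Truncated series: y(x) = 2 - x + 3 x^2 - (7/6) x^3 + (11/4) x^4 - (7/8) x^5 + O(x^6).

a_0 = 2; a_1 = -1; a_2 = 3; a_3 = -7/6; a_4 = 11/4; a_5 = -7/8


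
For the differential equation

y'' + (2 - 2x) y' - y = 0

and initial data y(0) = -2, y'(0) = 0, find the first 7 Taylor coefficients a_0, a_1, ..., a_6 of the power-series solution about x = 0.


Ansatz: y(x) = sum_{n>=0} a_n x^n, so y'(x) = sum_{n>=1} n a_n x^(n-1) and y''(x) = sum_{n>=2} n(n-1) a_n x^(n-2).
Substitute into P(x) y'' + Q(x) y' + R(x) y = 0 with P(x) = 1, Q(x) = 2 - 2x, R(x) = -1, and match powers of x.
Initial conditions: a_0 = -2, a_1 = 0.
Setting the coefficient of each power of x to zero and solving order by order (substituting the coefficients already found):
  x^0: 2 a_2 + 2 a_1 - a_0 = 0  ->  2 a_2 = -2 a_1 + a_0 = -2  ->  a_2 = -1
  x^1: 6 a_3 + 4 a_2 - 3 a_1 = 0  ->  6 a_3 = -4 a_2 + 3 a_1 = 4  ->  a_3 = 2/3
  x^2: 12 a_4 + 6 a_3 - 5 a_2 = 0  ->  12 a_4 = -6 a_3 + 5 a_2 = -9  ->  a_4 = -3/4
  x^3: 20 a_5 + 8 a_4 - 7 a_3 = 0  ->  20 a_5 = -8 a_4 + 7 a_3 = 32/3  ->  a_5 = 8/15
  x^4: 30 a_6 + 10 a_5 - 9 a_4 = 0  ->  30 a_6 = -10 a_5 + 9 a_4 = -145/12  ->  a_6 = -29/72
Truncated series: y(x) = -2 - x^2 + (2/3) x^3 - (3/4) x^4 + (8/15) x^5 - (29/72) x^6 + O(x^7).

a_0 = -2; a_1 = 0; a_2 = -1; a_3 = 2/3; a_4 = -3/4; a_5 = 8/15; a_6 = -29/72


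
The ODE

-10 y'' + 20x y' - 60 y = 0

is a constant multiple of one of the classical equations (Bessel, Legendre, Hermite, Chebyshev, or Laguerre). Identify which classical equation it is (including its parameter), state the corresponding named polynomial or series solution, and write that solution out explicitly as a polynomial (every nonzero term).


All three coefficients share the factor -10; dividing through by -10 gives  y'' - 2x y' + 6 y = 0.
This matches the Hermite equation y'' - 2x y' + 2n y = 0 with 2n = 6, so n = 3; the polynomial solution is H_3(x).
With y = sum_k a_k x^k, matching x^k gives (k+2)(k+1) a_{k+2} = 2(k - n) a_k = 2(k - 3) a_k. The right side vanishes at k = 3, so the series with the parity of 3 terminates at degree 3.
Standard normalization: leading coefficient of H_n is 2^n, so a_3 = 2^3 = 8. Work downward with a_k = (k+1)(k+2) a_{k+2} / (2(k - n)):
  a_1 = (2)(3)(8) / (2(1 - 3)) = 48/(-4) = -12
Hence H_3(x) = 8 x^3 - 12 x.

H_3(x); series = 8 x^3 - 12 x


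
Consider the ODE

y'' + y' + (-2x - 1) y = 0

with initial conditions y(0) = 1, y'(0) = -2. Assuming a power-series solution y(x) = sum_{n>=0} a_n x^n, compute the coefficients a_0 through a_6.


Ansatz: y(x) = sum_{n>=0} a_n x^n, so y'(x) = sum_{n>=1} n a_n x^(n-1) and y''(x) = sum_{n>=2} n(n-1) a_n x^(n-2).
Substitute into P(x) y'' + Q(x) y' + R(x) y = 0 with P(x) = 1, Q(x) = 1, R(x) = -2x - 1, and match powers of x.
Initial conditions: a_0 = 1, a_1 = -2.
Setting the coefficient of each power of x to zero and solving order by order (substituting the coefficients already found):
  x^0: 2 a_2 + a_1 - a_0 = 0  ->  2 a_2 = -a_1 + a_0 = 3  ->  a_2 = 3/2
  x^1: 6 a_3 + 2 a_2 - a_1 - 2 a_0 = 0  ->  6 a_3 = -2 a_2 + a_1 + 2 a_0 = -3  ->  a_3 = -1/2
  x^2: 12 a_4 + 3 a_3 - a_2 - 2 a_1 = 0  ->  12 a_4 = -3 a_3 + a_2 + 2 a_1 = -1  ->  a_4 = -1/12
  x^3: 20 a_5 + 4 a_4 - a_3 - 2 a_2 = 0  ->  20 a_5 = -4 a_4 + a_3 + 2 a_2 = 17/6  ->  a_5 = 17/120
  x^4: 30 a_6 + 5 a_5 - a_4 - 2 a_3 = 0  ->  30 a_6 = -5 a_5 + a_4 + 2 a_3 = -43/24  ->  a_6 = -43/720
Truncated series: y(x) = 1 - 2 x + (3/2) x^2 - (1/2) x^3 - (1/12) x^4 + (17/120) x^5 - (43/720) x^6 + O(x^7).

a_0 = 1; a_1 = -2; a_2 = 3/2; a_3 = -1/2; a_4 = -1/12; a_5 = 17/120; a_6 = -43/720


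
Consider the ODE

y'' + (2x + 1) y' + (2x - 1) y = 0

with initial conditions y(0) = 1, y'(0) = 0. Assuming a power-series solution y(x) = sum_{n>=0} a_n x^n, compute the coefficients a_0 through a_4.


Ansatz: y(x) = sum_{n>=0} a_n x^n, so y'(x) = sum_{n>=1} n a_n x^(n-1) and y''(x) = sum_{n>=2} n(n-1) a_n x^(n-2).
Substitute into P(x) y'' + Q(x) y' + R(x) y = 0 with P(x) = 1, Q(x) = 2x + 1, R(x) = 2x - 1, and match powers of x.
Initial conditions: a_0 = 1, a_1 = 0.
Setting the coefficient of each power of x to zero and solving order by order (substituting the coefficients already found):
  x^0: 2 a_2 + a_1 - a_0 = 0  ->  2 a_2 = -a_1 + a_0 = 1  ->  a_2 = 1/2
  x^1: 6 a_3 + 2 a_2 + a_1 + 2 a_0 = 0  ->  6 a_3 = -2 a_2 - a_1 - 2 a_0 = -3  ->  a_3 = -1/2
  x^2: 12 a_4 + 3 a_3 + 3 a_2 + 2 a_1 = 0  ->  12 a_4 = -3 a_3 - 3 a_2 - 2 a_1 = 0  ->  a_4 = 0
Truncated series: y(x) = 1 + (1/2) x^2 - (1/2) x^3 + O(x^5).

a_0 = 1; a_1 = 0; a_2 = 1/2; a_3 = -1/2; a_4 = 0


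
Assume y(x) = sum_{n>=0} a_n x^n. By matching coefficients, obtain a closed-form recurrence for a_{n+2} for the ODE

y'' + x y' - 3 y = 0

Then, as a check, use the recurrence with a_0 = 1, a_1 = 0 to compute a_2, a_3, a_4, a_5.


Substitute y = sum_n a_n x^n.
y''(x) has coefficient (n+2)(n+1) a_{n+2} at x^n;
x y'(x) has coefficient n a_n at x^n (shift);
-3 y(x) has coefficient -3 a_n at x^n.
Matching x^n: (n+2)(n+1) a_{n+2} + (n - 3) a_n = 0.
Thus a_{n+2} = (-n + 3) / ((n+1)(n+2)) * a_n.

Check with a_0 = 1, a_1 = 0 (apply the recurrence for n = 0, 1, 2, 3): a_0 = 1, a_1 = 0, a_2 = 3/2, a_3 = 0, a_4 = 1/8, a_5 = 0.

a_(n+2) = (-n + 3) / ((n+1)(n+2)) * a_n; check: a_0 = 1, a_1 = 0, a_2 = 3/2, a_3 = 0, a_4 = 1/8, a_5 = 0


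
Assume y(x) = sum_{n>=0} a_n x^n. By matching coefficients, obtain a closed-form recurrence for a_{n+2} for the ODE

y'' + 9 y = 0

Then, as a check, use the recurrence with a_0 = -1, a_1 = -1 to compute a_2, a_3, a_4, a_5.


Substitute y = sum_n a_n x^n into y'' + (const) y = 0.
y''(x) = sum_{n>=0} (n+2)(n+1) a_{n+2} x^n.
The ODE becomes sum_n [(n+2)(n+1) a_{n+2} + 9 a_n] x^n = 0.
Setting each coefficient to zero gives the recurrence:
  (n+2)(n+1) a_{n+2} + 9 a_n = 0,
  a_{n+2} = -9 / ((n+1)(n+2)) a_n.

Check with a_0 = -1, a_1 = -1 (apply the recurrence for n = 0, 1, 2, 3): a_0 = -1, a_1 = -1, a_2 = 9/2, a_3 = 3/2, a_4 = -27/8, a_5 = -27/40.

a_{n+2} = -9/((n+1)(n+2)) * a_n; check: a_0 = -1, a_1 = -1, a_2 = 9/2, a_3 = 3/2, a_4 = -27/8, a_5 = -27/40


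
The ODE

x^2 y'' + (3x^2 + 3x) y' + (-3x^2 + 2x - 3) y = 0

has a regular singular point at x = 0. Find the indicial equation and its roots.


Divide by x^2 to reach normal form y'' + P_1(x) y' + P_2(x) y = 0 with P_1(x) = 3 + 3/x and P_2(x) = -3 + 2/x - 3/x^2.
x = 0 is a singular point because the y'-coefficient 3 + 3/x has a pole at x = 0 and the y-coefficient -3 + 2/x - 3/x^2 has a pole at x = 0.
It is a regular singular point because x P_1(x) = p(x) = 3x + 3 and x^2 P_2(x) = q(x) = -3x^2 + 2x - 3 are polynomials, hence analytic at x = 0.
p(0) = 3,  q(0) = -3.
Indicial equation: r(r-1) + p(0) r + q(0) = 0, i.e. r^2 + (p(0) - 1) r + q(0) = 0, i.e. r^2 + 2 r - 3 = 0.
Discriminant: (2)^2 - 4(-3) = 16, so r = (-2 ± 4)/2.
Solving: r_1 = 1, r_2 = -3.

indicial: r^2 + 2 r - 3 = 0; roots r_1 = 1, r_2 = -3


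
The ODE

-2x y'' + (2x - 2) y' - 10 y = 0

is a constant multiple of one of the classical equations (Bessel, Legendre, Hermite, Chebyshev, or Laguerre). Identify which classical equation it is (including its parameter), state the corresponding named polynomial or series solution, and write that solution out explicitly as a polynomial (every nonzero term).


All three coefficients share the factor -2; dividing through by -2 gives  x y'' + (1 - x) y' + 5 y = 0.
This matches the Laguerre equation x y'' + (1 - x) y' + n y = 0 with n = 5; the polynomial solution is L_5(x).
With y = sum_k a_k x^k, matching x^k gives (k+1)k a_{k+1} + (k+1) a_{k+1} - k a_k + n a_k = 0, i.e. (k+1)^2 a_{k+1} = (k - n) a_k = (k - 5) a_k. The right side vanishes at k = 5, so the series terminates at degree 5.
Standard normalization L_n(0) = 1 gives a_0 = 1. Work upward with a_{k+1} = (k - 5) a_k / (k+1)^2:
  a_1 = (0 - 5)(1) / 1^2 = -5/1 = -5
  a_2 = (1 - 5)(-5) / 2^2 = 20/4 = 5
  a_3 = (2 - 5)(5) / 3^2 = -15/9 = -5/3
  a_4 = (3 - 5)(-5/3) / 4^2 = (10/3)/16 = 5/24
  a_5 = (4 - 5)(5/24) / 5^2 = (-5/24)/25 = -1/120
Hence L_5(x) = -x^5/120 + 5 x^4/24 - 5 x^3/3 + 5 x^2 - 5 x + 1.

L_5(x); series = -x^5/120 + 5 x^4/24 - 5 x^3/3 + 5 x^2 - 5 x + 1


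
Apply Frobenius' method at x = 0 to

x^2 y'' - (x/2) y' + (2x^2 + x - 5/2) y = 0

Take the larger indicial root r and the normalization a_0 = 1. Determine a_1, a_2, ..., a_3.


Write in Frobenius form y'' + (p(x)/x) y' + (q(x)/x^2) y = 0:
  p(x) = -1/2,  q(x) = 2x^2 + x - 5/2.
Indicial equation: r(r-1) + (-1/2) r + (-5/2) = 0 -> roots r_1 = 5/2, r_2 = -1.
Take r = r_1 = 5/2. Let y(x) = x^r sum_{n>=0} a_n x^n with a_0 = 1.
Substitute y = x^r sum a_n x^n and match x^{r+n}. The recurrence is
  D(n) a_n + 1 a_{n-1} + 2 a_{n-2} = 0,  where D(n) = (r+n)(r+n-1) + (-1/2)(r+n) + (-5/2).
  a_n = [-1 a_{n-1} - 2 a_{n-2}] / D(n).
Since the indicial polynomial factors as (r - r_1)(r - r_2), D(n) = (r_1 + n - r_1)(r_1 + n - r_2) = n(n + 7/2).
Evaluating step by step (a_0 = 1):
  n = 1: D(1) = 1(1 + 7/2) = 9/2; numerator = -1(1) = -1; a_1 = (-1)/(9/2) = -2/9
  n = 2: D(2) = 2(2 + 7/2) = 11; numerator = -1(-2/9) - 2(1) = -16/9; a_2 = (-16/9)/(11) = -16/99
  n = 3: D(3) = 3(3 + 7/2) = 39/2; numerator = -1(-16/99) - 2(-2/9) = 20/33; a_3 = (20/33)/(39/2) = 40/1287

r = 5/2; a_0 = 1; a_1 = -2/9; a_2 = -16/99; a_3 = 40/1287


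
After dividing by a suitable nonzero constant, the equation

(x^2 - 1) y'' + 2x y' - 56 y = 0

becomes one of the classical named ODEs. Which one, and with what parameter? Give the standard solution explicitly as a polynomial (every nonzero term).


All three coefficients share the factor -1; dividing through by -1 gives  (1 - x^2) y'' - 2x y' + 56 y = 0.
This matches the Legendre equation (1 - x^2) y'' - 2x y' + n(n+1) y = 0 (note the -2x y' term) with n(n+1) = 56, so n = 7; the polynomial solution is P_7(x).
With y = sum_k a_k x^k, matching x^k gives (k+2)(k+1) a_{k+2} = [k(k+1) - n(n+1)] a_k = (k - 7)(k + 8) a_k. The right side vanishes at k = 7, so the series with the parity of 7 terminates at degree 7.
Standard normalization (P_n(1) = 1): leading coefficient (2n)!/(2^n (n!)^2) = 87178291200/(128*25401600) = 429/16, so a_7 = 429/16. Work downward with a_k = (k+1)(k+2) a_{k+2} / ((k - 7)(k + 8)):
  a_5 = (6)(7)(429/16) / ((5 - 7)(5 + 8)) = (9009/8)/(-26) = -693/16
  a_3 = (4)(5)(-693/16) / ((3 - 7)(3 + 8)) = (-3465/4)/(-44) = 315/16
  a_1 = (2)(3)(315/16) / ((1 - 7)(1 + 8)) = (945/8)/(-54) = -35/16
Hence P_7(x) = 429 x^7/16 - 693 x^5/16 + 315 x^3/16 - 35 x/16.

P_7(x); series = 429 x^7/16 - 693 x^5/16 + 315 x^3/16 - 35 x/16


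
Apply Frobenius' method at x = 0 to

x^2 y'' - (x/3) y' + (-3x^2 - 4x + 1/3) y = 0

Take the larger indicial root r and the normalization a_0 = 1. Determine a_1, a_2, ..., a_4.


Write in Frobenius form y'' + (p(x)/x) y' + (q(x)/x^2) y = 0:
  p(x) = -1/3,  q(x) = -3x^2 - 4x + 1/3.
Indicial equation: r(r-1) + (-1/3) r + (1/3) = 0 -> roots r_1 = 1, r_2 = 1/3.
Take r = r_1 = 1. Let y(x) = x^r sum_{n>=0} a_n x^n with a_0 = 1.
Substitute y = x^r sum a_n x^n and match x^{r+n}. The recurrence is
  D(n) a_n - 4 a_{n-1} - 3 a_{n-2} = 0,  where D(n) = (r+n)(r+n-1) + (-1/3)(r+n) + (1/3).
  a_n = [4 a_{n-1} + 3 a_{n-2}] / D(n).
Since the indicial polynomial factors as (r - r_1)(r - r_2), D(n) = (r_1 + n - r_1)(r_1 + n - r_2) = n(n + 2/3).
Evaluating step by step (a_0 = 1):
  n = 1: D(1) = 1(1 + 2/3) = 5/3; numerator = 4(1) = 4; a_1 = (4)/(5/3) = 12/5
  n = 2: D(2) = 2(2 + 2/3) = 16/3; numerator = 4(12/5) + 3(1) = 63/5; a_2 = (63/5)/(16/3) = 189/80
  n = 3: D(3) = 3(3 + 2/3) = 11; numerator = 4(189/80) + 3(12/5) = 333/20; a_3 = (333/20)/(11) = 333/220
  n = 4: D(4) = 4(4 + 2/3) = 56/3; numerator = 4(333/220) + 3(189/80) = 2313/176; a_4 = (2313/176)/(56/3) = 6939/9856

r = 1; a_0 = 1; a_1 = 12/5; a_2 = 189/80; a_3 = 333/220; a_4 = 6939/9856


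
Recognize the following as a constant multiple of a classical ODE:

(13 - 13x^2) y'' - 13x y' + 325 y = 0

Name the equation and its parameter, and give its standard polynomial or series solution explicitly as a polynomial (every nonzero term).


All three coefficients share the factor 13; dividing through by 13 gives  (1 - x^2) y'' - x y' + 25 y = 0.
This matches the Chebyshev equation (1 - x^2) y'' - x y' + n^2 y = 0 (note the -x y' term, not -2x y') with n^2 = 25, so n = 5; the polynomial solution is T_5(x).
With y = sum_k a_k x^k, matching x^k gives (k+2)(k+1) a_{k+2} = (k^2 - n^2) a_k = (k - 5)(k + 5) a_k. The right side vanishes at k = 5, so the series with the parity of 5 terminates at degree 5.
Standard normalization: leading coefficient of T_n is 2^(n-1), so a_5 = 2^4 = 16. Work downward with a_k = (k+1)(k+2) a_{k+2} / ((k - 5)(k + 5)):
  a_3 = (4)(5)(16) / ((3 - 5)(3 + 5)) = 320/(-16) = -20
  a_1 = (2)(3)(-20) / ((1 - 5)(1 + 5)) = -120/(-24) = 5
Hence T_5(x) = 16 x^5 - 20 x^3 + 5 x.

T_5(x); series = 16 x^5 - 20 x^3 + 5 x


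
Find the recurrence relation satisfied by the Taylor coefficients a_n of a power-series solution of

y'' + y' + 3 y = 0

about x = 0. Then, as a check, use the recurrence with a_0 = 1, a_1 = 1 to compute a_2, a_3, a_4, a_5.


Substitute y = sum_n a_n x^n.
y''(x) has coefficient (n+2)(n+1) a_{n+2} at x^n;
y'(x) has coefficient (n+1) a_{n+1} at x^n;
3 y(x) has coefficient 3 a_n at x^n.
Matching x^n: (n+2)(n+1) a_{n+2} + (n+1) a_{n+1} + 3 a_n = 0.
Thus a_{n+2} = [-(n+1) a_{n+1} - 3 a_n] / ((n+1)(n+2)).

Check with a_0 = 1, a_1 = 1 (apply the recurrence for n = 0, 1, 2, 3): a_0 = 1, a_1 = 1, a_2 = -2, a_3 = 1/6, a_4 = 11/24, a_5 = -7/60.

a_(n+2) = [-(n+1) a_(n+1) - 3 a_n] / ((n+1)(n+2)); check: a_0 = 1, a_1 = 1, a_2 = -2, a_3 = 1/6, a_4 = 11/24, a_5 = -7/60


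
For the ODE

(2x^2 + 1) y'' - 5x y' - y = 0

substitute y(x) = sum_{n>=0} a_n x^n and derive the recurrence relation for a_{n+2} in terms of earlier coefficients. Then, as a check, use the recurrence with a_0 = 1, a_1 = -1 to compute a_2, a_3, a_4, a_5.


Substitute y = sum_n a_n x^n.
(1 + 2 x^2) y'' contributes (n+2)(n+1) a_{n+2} + 2 n(n-1) a_n at x^n.
-5 x y'(x) contributes -5 n a_n at x^n.
-y(x) contributes -1 a_n at x^n.
Matching x^n: (n+2)(n+1) a_{n+2} + (2 n(n-1) - 5 n - 1) a_n = 0.
Thus a_{n+2} = (-2 n(n-1) + 5 n + 1) / ((n+1)(n+2)) * a_n.

Check with a_0 = 1, a_1 = -1 (apply the recurrence for n = 0, 1, 2, 3): a_0 = 1, a_1 = -1, a_2 = 1/2, a_3 = -1, a_4 = 7/24, a_5 = -1/5.

a_(n+2) = (-2 n(n-1) + 5 n + 1) / ((n+1)(n+2)) * a_n; check: a_0 = 1, a_1 = -1, a_2 = 1/2, a_3 = -1, a_4 = 7/24, a_5 = -1/5


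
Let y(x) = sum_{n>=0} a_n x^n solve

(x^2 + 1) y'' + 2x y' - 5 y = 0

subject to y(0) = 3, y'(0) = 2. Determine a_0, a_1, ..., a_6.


Ansatz: y(x) = sum_{n>=0} a_n x^n, so y'(x) = sum_{n>=1} n a_n x^(n-1) and y''(x) = sum_{n>=2} n(n-1) a_n x^(n-2).
Substitute into P(x) y'' + Q(x) y' + R(x) y = 0 with P(x) = x^2 + 1, Q(x) = 2x, R(x) = -5, and match powers of x.
Initial conditions: a_0 = 3, a_1 = 2.
Setting the coefficient of each power of x to zero and solving order by order (substituting the coefficients already found):
  x^0: 2 a_2 - 5 a_0 = 0  ->  2 a_2 = 5 a_0 = 15  ->  a_2 = 15/2
  x^1: 6 a_3 - 3 a_1 = 0  ->  6 a_3 = 3 a_1 = 6  ->  a_3 = 1
  x^2: 12 a_4 + a_2 = 0  ->  12 a_4 = -a_2 = -15/2  ->  a_4 = -5/8
  x^3: 20 a_5 + 7 a_3 = 0  ->  20 a_5 = -7 a_3 = -7  ->  a_5 = -7/20
  x^4: 30 a_6 + 15 a_4 = 0  ->  30 a_6 = -15 a_4 = 75/8  ->  a_6 = 5/16
Truncated series: y(x) = 3 + 2 x + (15/2) x^2 + x^3 - (5/8) x^4 - (7/20) x^5 + (5/16) x^6 + O(x^7).

a_0 = 3; a_1 = 2; a_2 = 15/2; a_3 = 1; a_4 = -5/8; a_5 = -7/20; a_6 = 5/16


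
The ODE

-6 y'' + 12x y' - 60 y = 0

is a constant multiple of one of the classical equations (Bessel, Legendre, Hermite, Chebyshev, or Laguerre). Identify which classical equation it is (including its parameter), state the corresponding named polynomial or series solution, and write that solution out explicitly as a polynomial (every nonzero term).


All three coefficients share the factor -6; dividing through by -6 gives  y'' - 2x y' + 10 y = 0.
This matches the Hermite equation y'' - 2x y' + 2n y = 0 with 2n = 10, so n = 5; the polynomial solution is H_5(x).
With y = sum_k a_k x^k, matching x^k gives (k+2)(k+1) a_{k+2} = 2(k - n) a_k = 2(k - 5) a_k. The right side vanishes at k = 5, so the series with the parity of 5 terminates at degree 5.
Standard normalization: leading coefficient of H_n is 2^n, so a_5 = 2^5 = 32. Work downward with a_k = (k+1)(k+2) a_{k+2} / (2(k - n)):
  a_3 = (4)(5)(32) / (2(3 - 5)) = 640/(-4) = -160
  a_1 = (2)(3)(-160) / (2(1 - 5)) = -960/(-8) = 120
Hence H_5(x) = 32 x^5 - 160 x^3 + 120 x.

H_5(x); series = 32 x^5 - 160 x^3 + 120 x


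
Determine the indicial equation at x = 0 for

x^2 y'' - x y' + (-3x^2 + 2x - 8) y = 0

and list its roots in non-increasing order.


Divide by x^2 to reach normal form y'' + P_1(x) y' + P_2(x) y = 0 with P_1(x) = -1/x and P_2(x) = -3 + 2/x - 8/x^2.
x = 0 is a singular point because the y'-coefficient -1/x has a pole at x = 0 and the y-coefficient -3 + 2/x - 8/x^2 has a pole at x = 0.
It is a regular singular point because x P_1(x) = p(x) = -1 and x^2 P_2(x) = q(x) = -3x^2 + 2x - 8 are polynomials, hence analytic at x = 0.
p(0) = -1,  q(0) = -8.
Indicial equation: r(r-1) + p(0) r + q(0) = 0, i.e. r^2 + (p(0) - 1) r + q(0) = 0, i.e. r^2 - 2 r - 8 = 0.
Discriminant: (-2)^2 - 4(-8) = 36, so r = (2 ± 6)/2.
Solving: r_1 = 4, r_2 = -2.

indicial: r^2 - 2 r - 8 = 0; roots r_1 = 4, r_2 = -2


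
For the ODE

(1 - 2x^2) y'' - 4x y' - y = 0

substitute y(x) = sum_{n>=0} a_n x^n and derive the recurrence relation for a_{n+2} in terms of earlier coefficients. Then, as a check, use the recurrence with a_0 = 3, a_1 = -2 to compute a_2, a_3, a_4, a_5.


Substitute y = sum_n a_n x^n.
(1 - 2 x^2) y'' contributes (n+2)(n+1) a_{n+2} - 2 n(n-1) a_n at x^n.
-4 x y'(x) contributes -4 n a_n at x^n.
-y(x) contributes -1 a_n at x^n.
Matching x^n: (n+2)(n+1) a_{n+2} + (-2 n(n-1) - 4 n - 1) a_n = 0.
Thus a_{n+2} = (2 n(n-1) + 4 n + 1) / ((n+1)(n+2)) * a_n.

Check with a_0 = 3, a_1 = -2 (apply the recurrence for n = 0, 1, 2, 3): a_0 = 3, a_1 = -2, a_2 = 3/2, a_3 = -5/3, a_4 = 13/8, a_5 = -25/12.

a_(n+2) = (2 n(n-1) + 4 n + 1) / ((n+1)(n+2)) * a_n; check: a_0 = 3, a_1 = -2, a_2 = 3/2, a_3 = -5/3, a_4 = 13/8, a_5 = -25/12


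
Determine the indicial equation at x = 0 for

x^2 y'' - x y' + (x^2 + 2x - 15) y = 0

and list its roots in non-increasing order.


Divide by x^2 to reach normal form y'' + P_1(x) y' + P_2(x) y = 0 with P_1(x) = -1/x and P_2(x) = 1 + 2/x - 15/x^2.
x = 0 is a singular point because the y'-coefficient -1/x has a pole at x = 0 and the y-coefficient 1 + 2/x - 15/x^2 has a pole at x = 0.
It is a regular singular point because x P_1(x) = p(x) = -1 and x^2 P_2(x) = q(x) = x^2 + 2x - 15 are polynomials, hence analytic at x = 0.
p(0) = -1,  q(0) = -15.
Indicial equation: r(r-1) + p(0) r + q(0) = 0, i.e. r^2 + (p(0) - 1) r + q(0) = 0, i.e. r^2 - 2 r - 15 = 0.
Discriminant: (-2)^2 - 4(-15) = 64, so r = (2 ± 8)/2.
Solving: r_1 = 5, r_2 = -3.

indicial: r^2 - 2 r - 15 = 0; roots r_1 = 5, r_2 = -3


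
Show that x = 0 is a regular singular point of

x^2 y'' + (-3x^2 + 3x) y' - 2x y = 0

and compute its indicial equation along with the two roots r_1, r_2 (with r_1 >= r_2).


Divide by x^2 to reach normal form y'' + P_1(x) y' + P_2(x) y = 0 with P_1(x) = -3 + 3/x and P_2(x) = -2/x.
x = 0 is a singular point because the y'-coefficient -3 + 3/x has a pole at x = 0 and the y-coefficient -2/x has a pole at x = 0.
It is a regular singular point because x P_1(x) = p(x) = 3 - 3x and x^2 P_2(x) = q(x) = -2x are polynomials, hence analytic at x = 0.
p(0) = 3,  q(0) = 0.
Indicial equation: r(r-1) + p(0) r + q(0) = 0, i.e. r^2 + (p(0) - 1) r + q(0) = 0, i.e. r^2 + 2 r = 0.
Discriminant: (2)^2 - 4(0) = 4, so r = (-2 ± 2)/2.
Solving: r_1 = 0, r_2 = -2.

indicial: r^2 + 2 r = 0; roots r_1 = 0, r_2 = -2


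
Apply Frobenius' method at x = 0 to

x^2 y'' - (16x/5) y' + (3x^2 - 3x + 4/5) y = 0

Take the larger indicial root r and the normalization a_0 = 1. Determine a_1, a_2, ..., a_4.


Write in Frobenius form y'' + (p(x)/x) y' + (q(x)/x^2) y = 0:
  p(x) = -16/5,  q(x) = 3x^2 - 3x + 4/5.
Indicial equation: r(r-1) + (-16/5) r + (4/5) = 0 -> roots r_1 = 4, r_2 = 1/5.
Take r = r_1 = 4. Let y(x) = x^r sum_{n>=0} a_n x^n with a_0 = 1.
Substitute y = x^r sum a_n x^n and match x^{r+n}. The recurrence is
  D(n) a_n - 3 a_{n-1} + 3 a_{n-2} = 0,  where D(n) = (r+n)(r+n-1) + (-16/5)(r+n) + (4/5).
  a_n = [3 a_{n-1} - 3 a_{n-2}] / D(n).
Since the indicial polynomial factors as (r - r_1)(r - r_2), D(n) = (r_1 + n - r_1)(r_1 + n - r_2) = n(n + 19/5).
Evaluating step by step (a_0 = 1):
  n = 1: D(1) = 1(1 + 19/5) = 24/5; numerator = 3(1) = 3; a_1 = (3)/(24/5) = 5/8
  n = 2: D(2) = 2(2 + 19/5) = 58/5; numerator = 3(5/8) - 3(1) = -9/8; a_2 = (-9/8)/(58/5) = -45/464
  n = 3: D(3) = 3(3 + 19/5) = 102/5; numerator = 3(-45/464) - 3(5/8) = -1005/464; a_3 = (-1005/464)/(102/5) = -1675/15776
  n = 4: D(4) = 4(4 + 19/5) = 156/5; numerator = 3(-1675/15776) - 3(-45/464) = -15/544; a_4 = (-15/544)/(156/5) = -25/28288

r = 4; a_0 = 1; a_1 = 5/8; a_2 = -45/464; a_3 = -1675/15776; a_4 = -25/28288


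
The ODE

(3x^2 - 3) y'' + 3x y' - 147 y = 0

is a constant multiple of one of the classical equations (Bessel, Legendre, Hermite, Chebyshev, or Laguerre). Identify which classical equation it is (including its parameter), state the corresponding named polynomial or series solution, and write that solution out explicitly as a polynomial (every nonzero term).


All three coefficients share the factor -3; dividing through by -3 gives  (1 - x^2) y'' - x y' + 49 y = 0.
This matches the Chebyshev equation (1 - x^2) y'' - x y' + n^2 y = 0 (note the -x y' term, not -2x y') with n^2 = 49, so n = 7; the polynomial solution is T_7(x).
With y = sum_k a_k x^k, matching x^k gives (k+2)(k+1) a_{k+2} = (k^2 - n^2) a_k = (k - 7)(k + 7) a_k. The right side vanishes at k = 7, so the series with the parity of 7 terminates at degree 7.
Standard normalization: leading coefficient of T_n is 2^(n-1), so a_7 = 2^6 = 64. Work downward with a_k = (k+1)(k+2) a_{k+2} / ((k - 7)(k + 7)):
  a_5 = (6)(7)(64) / ((5 - 7)(5 + 7)) = 2688/(-24) = -112
  a_3 = (4)(5)(-112) / ((3 - 7)(3 + 7)) = -2240/(-40) = 56
  a_1 = (2)(3)(56) / ((1 - 7)(1 + 7)) = 336/(-48) = -7
Hence T_7(x) = 64 x^7 - 112 x^5 + 56 x^3 - 7 x.

T_7(x); series = 64 x^7 - 112 x^5 + 56 x^3 - 7 x


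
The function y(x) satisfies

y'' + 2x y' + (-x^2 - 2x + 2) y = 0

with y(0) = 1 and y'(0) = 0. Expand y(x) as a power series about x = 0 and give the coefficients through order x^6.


Ansatz: y(x) = sum_{n>=0} a_n x^n, so y'(x) = sum_{n>=1} n a_n x^(n-1) and y''(x) = sum_{n>=2} n(n-1) a_n x^(n-2).
Substitute into P(x) y'' + Q(x) y' + R(x) y = 0 with P(x) = 1, Q(x) = 2x, R(x) = -x^2 - 2x + 2, and match powers of x.
Initial conditions: a_0 = 1, a_1 = 0.
Setting the coefficient of each power of x to zero and solving order by order (substituting the coefficients already found):
  x^0: 2 a_2 + 2 a_0 = 0  ->  2 a_2 = -2 a_0 = -2  ->  a_2 = -1
  x^1: 6 a_3 + 4 a_1 - 2 a_0 = 0  ->  6 a_3 = -4 a_1 + 2 a_0 = 2  ->  a_3 = 1/3
  x^2: 12 a_4 + 6 a_2 - 2 a_1 - a_0 = 0  ->  12 a_4 = -6 a_2 + 2 a_1 + a_0 = 7  ->  a_4 = 7/12
  x^3: 20 a_5 + 8 a_3 - 2 a_2 - a_1 = 0  ->  20 a_5 = -8 a_3 + 2 a_2 + a_1 = -14/3  ->  a_5 = -7/30
  x^4: 30 a_6 + 10 a_4 - 2 a_3 - a_2 = 0  ->  30 a_6 = -10 a_4 + 2 a_3 + a_2 = -37/6  ->  a_6 = -37/180
Truncated series: y(x) = 1 - x^2 + (1/3) x^3 + (7/12) x^4 - (7/30) x^5 - (37/180) x^6 + O(x^7).

a_0 = 1; a_1 = 0; a_2 = -1; a_3 = 1/3; a_4 = 7/12; a_5 = -7/30; a_6 = -37/180


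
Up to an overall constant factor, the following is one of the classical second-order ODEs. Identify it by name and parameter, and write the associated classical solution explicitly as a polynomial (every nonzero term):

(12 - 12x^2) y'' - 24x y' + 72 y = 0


All three coefficients share the factor 12; dividing through by 12 gives  (1 - x^2) y'' - 2x y' + 6 y = 0.
This matches the Legendre equation (1 - x^2) y'' - 2x y' + n(n+1) y = 0 (note the -2x y' term) with n(n+1) = 6, so n = 2; the polynomial solution is P_2(x).
With y = sum_k a_k x^k, matching x^k gives (k+2)(k+1) a_{k+2} = [k(k+1) - n(n+1)] a_k = (k - 2)(k + 3) a_k. The right side vanishes at k = 2, so the series with the parity of 2 terminates at degree 2.
Standard normalization (P_n(1) = 1): leading coefficient (2n)!/(2^n (n!)^2) = 24/(4*4) = 3/2, so a_2 = 3/2. Work downward with a_k = (k+1)(k+2) a_{k+2} / ((k - 2)(k + 3)):
  a_0 = (1)(2)(3/2) / ((0 - 2)(0 + 3)) = 3/(-6) = -1/2
Hence P_2(x) = 3 x^2/2 - 1/2.

P_2(x); series = 3 x^2/2 - 1/2


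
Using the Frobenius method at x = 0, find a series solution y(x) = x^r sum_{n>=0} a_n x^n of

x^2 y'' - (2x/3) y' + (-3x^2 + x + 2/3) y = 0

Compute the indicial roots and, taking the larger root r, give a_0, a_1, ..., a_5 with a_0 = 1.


Write in Frobenius form y'' + (p(x)/x) y' + (q(x)/x^2) y = 0:
  p(x) = -2/3,  q(x) = -3x^2 + x + 2/3.
Indicial equation: r(r-1) + (-2/3) r + (2/3) = 0 -> roots r_1 = 1, r_2 = 2/3.
Take r = r_1 = 1. Let y(x) = x^r sum_{n>=0} a_n x^n with a_0 = 1.
Substitute y = x^r sum a_n x^n and match x^{r+n}. The recurrence is
  D(n) a_n + 1 a_{n-1} - 3 a_{n-2} = 0,  where D(n) = (r+n)(r+n-1) + (-2/3)(r+n) + (2/3).
  a_n = [-1 a_{n-1} + 3 a_{n-2}] / D(n).
Since the indicial polynomial factors as (r - r_1)(r - r_2), D(n) = (r_1 + n - r_1)(r_1 + n - r_2) = n(n + 1/3).
Evaluating step by step (a_0 = 1):
  n = 1: D(1) = 1(1 + 1/3) = 4/3; numerator = -1(1) = -1; a_1 = (-1)/(4/3) = -3/4
  n = 2: D(2) = 2(2 + 1/3) = 14/3; numerator = -1(-3/4) + 3(1) = 15/4; a_2 = (15/4)/(14/3) = 45/56
  n = 3: D(3) = 3(3 + 1/3) = 10; numerator = -1(45/56) + 3(-3/4) = -171/56; a_3 = (-171/56)/(10) = -171/560
  n = 4: D(4) = 4(4 + 1/3) = 52/3; numerator = -1(-171/560) + 3(45/56) = 1521/560; a_4 = (1521/560)/(52/3) = 351/2240
  n = 5: D(5) = 5(5 + 1/3) = 80/3; numerator = -1(351/2240) + 3(-171/560) = -2403/2240; a_5 = (-2403/2240)/(80/3) = -7209/179200

r = 1; a_0 = 1; a_1 = -3/4; a_2 = 45/56; a_3 = -171/560; a_4 = 351/2240; a_5 = -7209/179200
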